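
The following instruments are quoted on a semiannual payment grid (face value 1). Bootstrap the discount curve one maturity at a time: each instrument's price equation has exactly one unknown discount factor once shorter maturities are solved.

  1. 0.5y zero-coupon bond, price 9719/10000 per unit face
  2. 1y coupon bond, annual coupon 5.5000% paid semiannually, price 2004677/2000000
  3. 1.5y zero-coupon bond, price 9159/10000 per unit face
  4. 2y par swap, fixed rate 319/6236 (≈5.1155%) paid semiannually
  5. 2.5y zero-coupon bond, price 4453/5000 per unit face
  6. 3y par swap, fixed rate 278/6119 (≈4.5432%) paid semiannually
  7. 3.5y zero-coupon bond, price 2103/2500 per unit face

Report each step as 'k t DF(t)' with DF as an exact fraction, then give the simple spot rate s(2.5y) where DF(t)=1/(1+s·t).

step 1 [0.5y] zero: DF = P = 9719/10000 ≈ 0.971900
step 2 [1y] bond c/2=11/400: DF=(2004677/2000000 − 11/400·(0.971900))/(1+11/400) = 1899/2000 ≈ 0.949500
step 3 [1.5y] zero: DF = P = 9159/10000 ≈ 0.915900
step 4 [2y] swap r/2=319/12472: DF=(1 − 319/12472·(0.971900+0.949500+0.915900))/(1+319/12472) = 9043/10000 ≈ 0.904300
step 5 [2.5y] zero: DF = P = 4453/5000 ≈ 0.890600
step 6 [3y] swap r/2=139/6119: DF=(1 − 139/6119·(0.971900+0.949500+0.915900+0.904300+0.890600))/(1+139/6119) = 8749/10000 ≈ 0.874900
step 7 [3.5y] zero: DF = P = 2103/2500 ≈ 0.841200

1 1/2 9719/10000
2 1 1899/2000
3 3/2 9159/10000
4 2 9043/10000
5 5/2 4453/5000
6 3 8749/10000
7 7/2 2103/2500
s(2.5y) = (1/(4453/5000) − 1)/(5/2) = 1094/22265 ≈ 4.9135%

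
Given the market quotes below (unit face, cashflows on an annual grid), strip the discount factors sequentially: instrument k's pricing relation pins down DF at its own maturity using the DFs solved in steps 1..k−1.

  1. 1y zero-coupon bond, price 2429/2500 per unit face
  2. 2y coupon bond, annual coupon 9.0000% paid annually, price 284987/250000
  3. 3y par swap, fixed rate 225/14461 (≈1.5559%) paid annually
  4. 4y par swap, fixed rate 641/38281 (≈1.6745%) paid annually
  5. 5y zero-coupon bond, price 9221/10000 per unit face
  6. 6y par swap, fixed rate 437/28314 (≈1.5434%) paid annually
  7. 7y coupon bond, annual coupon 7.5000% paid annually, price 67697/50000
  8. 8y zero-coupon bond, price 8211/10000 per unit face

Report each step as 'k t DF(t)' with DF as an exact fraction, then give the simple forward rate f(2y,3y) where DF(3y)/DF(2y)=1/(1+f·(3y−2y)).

1 1 2429/2500
2 2 1207/1250
3 3 191/200
4 4 9359/10000
5 5 9221/10000
6 6 4563/5000
7 7 2161/2500
8 8 8211/10000
f(2y,3y) = ((1207/1250)/(191/200) − 1)/(1) = 53/4775 ≈ 1.1099%

step 1 [1y] zero: DF = P = 2429/2500 ≈ 0.971600
step 2 [2y] bond c/1=9/100: DF=(284987/250000 − 9/100·(0.971600))/(1+9/100) = 1207/1250 ≈ 0.965600
step 3 [3y] swap r/1=225/14461: DF=(1 − 225/14461·(0.971600+0.965600))/(1+225/14461) = 191/200 ≈ 0.955000
step 4 [4y] swap r/1=641/38281: DF=(1 − 641/38281·(0.971600+0.965600+0.955000))/(1+641/38281) = 9359/10000 ≈ 0.935900
step 5 [5y] zero: DF = P = 9221/10000 ≈ 0.922100
step 6 [6y] swap r/1=437/28314: DF=(1 − 437/28314·(0.971600+0.965600+0.955000+0.935900+0.922100))/(1+437/28314) = 4563/5000 ≈ 0.912600
step 7 [7y] bond c/1=3/40: DF=(67697/50000 − 3/40·(0.971600+0.965600+0.955000+0.935900+0.922100+0.912600))/(1+3/40) = 2161/2500 ≈ 0.864400
step 8 [8y] zero: DF = P = 8211/10000 ≈ 0.821100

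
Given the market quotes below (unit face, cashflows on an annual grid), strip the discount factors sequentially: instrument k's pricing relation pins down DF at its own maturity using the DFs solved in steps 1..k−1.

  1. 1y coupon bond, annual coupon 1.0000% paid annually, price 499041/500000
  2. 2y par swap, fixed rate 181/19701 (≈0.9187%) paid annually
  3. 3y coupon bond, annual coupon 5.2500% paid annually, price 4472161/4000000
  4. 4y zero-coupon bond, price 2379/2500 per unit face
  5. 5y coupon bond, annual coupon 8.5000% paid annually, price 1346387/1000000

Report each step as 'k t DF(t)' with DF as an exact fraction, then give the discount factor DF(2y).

1 1 4941/5000
2 2 9819/10000
3 3 241/250
4 4 2379/2500
5 5 1873/2000
DF(2y) = 9819/10000 ≈ 0.981900

step 1 [1y] bond c/1=1/100: DF=(499041/500000 − 1/100·(0))/(1+1/100) = 4941/5000 ≈ 0.988200
step 2 [2y] swap r/1=181/19701: DF=(1 − 181/19701·(0.988200))/(1+181/19701) = 9819/10000 ≈ 0.981900
step 3 [3y] bond c/1=21/400: DF=(4472161/4000000 − 21/400·(0.988200+0.981900))/(1+21/400) = 241/250 ≈ 0.964000
step 4 [4y] zero: DF = P = 2379/2500 ≈ 0.951600
step 5 [5y] bond c/1=17/200: DF=(1346387/1000000 − 17/200·(0.988200+0.981900+0.964000+0.951600))/(1+17/200) = 1873/2000 ≈ 0.936500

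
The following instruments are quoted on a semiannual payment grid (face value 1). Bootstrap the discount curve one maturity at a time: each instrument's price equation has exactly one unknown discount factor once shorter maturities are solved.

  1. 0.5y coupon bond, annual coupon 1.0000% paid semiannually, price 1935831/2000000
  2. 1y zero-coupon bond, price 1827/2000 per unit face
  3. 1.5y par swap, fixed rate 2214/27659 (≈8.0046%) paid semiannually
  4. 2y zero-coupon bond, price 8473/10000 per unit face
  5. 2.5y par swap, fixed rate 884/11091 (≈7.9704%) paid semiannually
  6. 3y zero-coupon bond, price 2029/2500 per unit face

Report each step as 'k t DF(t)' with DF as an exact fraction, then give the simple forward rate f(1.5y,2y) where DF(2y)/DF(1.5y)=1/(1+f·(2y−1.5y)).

step 1 [0.5y] bond c/2=1/200: DF=(1935831/2000000 − 1/200·(0))/(1+1/200) = 9631/10000 ≈ 0.963100
step 2 [1y] zero: DF = P = 1827/2000 ≈ 0.913500
step 3 [1.5y] swap r/2=1107/27659: DF=(1 − 1107/27659·(0.963100+0.913500))/(1+1107/27659) = 8893/10000 ≈ 0.889300
step 4 [2y] zero: DF = P = 8473/10000 ≈ 0.847300
step 5 [2.5y] swap r/2=442/11091: DF=(1 − 442/11091·(0.963100+0.913500+0.889300+0.847300))/(1+442/11091) = 1029/1250 ≈ 0.823200
step 6 [3y] zero: DF = P = 2029/2500 ≈ 0.811600

1 1/2 9631/10000
2 1 1827/2000
3 3/2 8893/10000
4 2 8473/10000
5 5/2 1029/1250
6 3 2029/2500
f(1.5y,2y) = ((8893/10000)/(8473/10000) − 1)/(1/2) = 840/8473 ≈ 9.9138%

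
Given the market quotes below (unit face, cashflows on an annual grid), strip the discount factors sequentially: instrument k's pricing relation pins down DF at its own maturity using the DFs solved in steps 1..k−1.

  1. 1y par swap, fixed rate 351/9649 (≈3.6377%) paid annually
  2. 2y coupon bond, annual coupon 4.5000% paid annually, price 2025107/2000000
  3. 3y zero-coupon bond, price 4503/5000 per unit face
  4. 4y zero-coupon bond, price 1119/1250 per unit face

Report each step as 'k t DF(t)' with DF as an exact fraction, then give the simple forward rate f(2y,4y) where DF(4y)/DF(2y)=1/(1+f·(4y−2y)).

1 1 9649/10000
2 2 4637/5000
3 3 4503/5000
4 4 1119/1250
f(2y,4y) = ((4637/5000)/(1119/1250) − 1)/(2) = 161/8952 ≈ 1.7985%

step 1 [1y] swap r/1=351/9649: DF=(1 − 351/9649·(0))/(1+351/9649) = 9649/10000 ≈ 0.964900
step 2 [2y] bond c/1=9/200: DF=(2025107/2000000 − 9/200·(0.964900))/(1+9/200) = 4637/5000 ≈ 0.927400
step 3 [3y] zero: DF = P = 4503/5000 ≈ 0.900600
step 4 [4y] zero: DF = P = 1119/1250 ≈ 0.895200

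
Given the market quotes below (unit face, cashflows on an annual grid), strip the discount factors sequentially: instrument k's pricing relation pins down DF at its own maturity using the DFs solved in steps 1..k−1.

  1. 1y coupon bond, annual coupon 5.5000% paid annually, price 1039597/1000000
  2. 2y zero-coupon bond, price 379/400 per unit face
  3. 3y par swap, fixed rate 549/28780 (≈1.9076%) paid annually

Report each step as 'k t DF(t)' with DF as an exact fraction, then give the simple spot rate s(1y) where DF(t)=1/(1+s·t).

1 1 4927/5000
2 2 379/400
3 3 9451/10000
s(1y) = (1/(4927/5000) − 1)/(1) = 73/4927 ≈ 1.4816%

step 1 [1y] bond c/1=11/200: DF=(1039597/1000000 − 11/200·(0))/(1+11/200) = 4927/5000 ≈ 0.985400
step 2 [2y] zero: DF = P = 379/400 ≈ 0.947500
step 3 [3y] swap r/1=549/28780: DF=(1 − 549/28780·(0.985400+0.947500))/(1+549/28780) = 9451/10000 ≈ 0.945100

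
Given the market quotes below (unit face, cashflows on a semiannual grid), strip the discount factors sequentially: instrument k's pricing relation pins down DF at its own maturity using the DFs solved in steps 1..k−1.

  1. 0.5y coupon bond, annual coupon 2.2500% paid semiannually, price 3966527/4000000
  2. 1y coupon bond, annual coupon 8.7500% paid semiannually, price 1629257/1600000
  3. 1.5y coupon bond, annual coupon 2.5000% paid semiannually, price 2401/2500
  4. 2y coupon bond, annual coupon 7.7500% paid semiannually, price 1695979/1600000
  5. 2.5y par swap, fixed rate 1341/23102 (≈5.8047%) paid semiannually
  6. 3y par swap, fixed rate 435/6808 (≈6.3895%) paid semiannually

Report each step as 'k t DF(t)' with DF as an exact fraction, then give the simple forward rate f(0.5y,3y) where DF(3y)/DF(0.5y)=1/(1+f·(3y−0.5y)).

1 1/2 4903/5000
2 1 1869/2000
3 3/2 9249/10000
4 2 1829/2000
5 5/2 8659/10000
6 3 413/500
f(0.5y,3y) = ((4903/5000)/(413/500) − 1)/(5/2) = 773/10325 ≈ 7.4867%

step 1 [0.5y] bond c/2=9/800: DF=(3966527/4000000 − 9/800·(0))/(1+9/800) = 4903/5000 ≈ 0.980600
step 2 [1y] bond c/2=7/160: DF=(1629257/1600000 − 7/160·(0.980600))/(1+7/160) = 1869/2000 ≈ 0.934500
step 3 [1.5y] bond c/2=1/80: DF=(2401/2500 − 1/80·(0.980600+0.934500))/(1+1/80) = 9249/10000 ≈ 0.924900
step 4 [2y] bond c/2=31/800: DF=(1695979/1600000 − 31/800·(0.980600+0.934500+0.924900))/(1+31/800) = 1829/2000 ≈ 0.914500
step 5 [2.5y] swap r/2=1341/46204: DF=(1 − 1341/46204·(0.980600+0.934500+0.924900+0.914500))/(1+1341/46204) = 8659/10000 ≈ 0.865900
step 6 [3y] swap r/2=435/13616: DF=(1 − 435/13616·(0.980600+0.934500+0.924900+0.914500+0.865900))/(1+435/13616) = 413/500 ≈ 0.826000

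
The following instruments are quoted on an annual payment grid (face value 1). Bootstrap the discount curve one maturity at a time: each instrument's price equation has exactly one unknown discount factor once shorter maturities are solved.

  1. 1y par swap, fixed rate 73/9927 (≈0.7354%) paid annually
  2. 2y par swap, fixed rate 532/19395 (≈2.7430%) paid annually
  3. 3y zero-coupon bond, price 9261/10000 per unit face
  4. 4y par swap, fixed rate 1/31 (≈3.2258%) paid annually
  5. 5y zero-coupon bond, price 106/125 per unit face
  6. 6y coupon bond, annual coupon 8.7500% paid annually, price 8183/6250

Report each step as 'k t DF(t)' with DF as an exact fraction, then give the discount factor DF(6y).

1 1 9927/10000
2 2 2367/2500
3 3 9261/10000
4 4 1099/1250
5 5 106/125
6 6 1043/1250
DF(6y) = 1043/1250 ≈ 0.834400

step 1 [1y] swap r/1=73/9927: DF=(1 − 73/9927·(0))/(1+73/9927) = 9927/10000 ≈ 0.992700
step 2 [2y] swap r/1=532/19395: DF=(1 − 532/19395·(0.992700))/(1+532/19395) = 2367/2500 ≈ 0.946800
step 3 [3y] zero: DF = P = 9261/10000 ≈ 0.926100
step 4 [4y] swap r/1=1/31: DF=(1 − 1/31·(0.992700+0.946800+0.926100))/(1+1/31) = 1099/1250 ≈ 0.879200
step 5 [5y] zero: DF = P = 106/125 ≈ 0.848000
step 6 [6y] bond c/1=7/80: DF=(8183/6250 − 7/80·(0.992700+0.946800+0.926100+0.879200+0.848000))/(1+7/80) = 1043/1250 ≈ 0.834400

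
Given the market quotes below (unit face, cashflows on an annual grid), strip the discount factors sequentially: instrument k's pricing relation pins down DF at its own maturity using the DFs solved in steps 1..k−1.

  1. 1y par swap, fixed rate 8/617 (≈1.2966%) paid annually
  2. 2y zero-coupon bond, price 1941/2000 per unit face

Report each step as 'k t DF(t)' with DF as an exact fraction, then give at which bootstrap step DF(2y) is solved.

1 1 617/625
2 2 1941/2000
DF(2y) is solved at step 2

step 1 [1y] swap r/1=8/617: DF=(1 − 8/617·(0))/(1+8/617) = 617/625 ≈ 0.987200
step 2 [2y] zero: DF = P = 1941/2000 ≈ 0.970500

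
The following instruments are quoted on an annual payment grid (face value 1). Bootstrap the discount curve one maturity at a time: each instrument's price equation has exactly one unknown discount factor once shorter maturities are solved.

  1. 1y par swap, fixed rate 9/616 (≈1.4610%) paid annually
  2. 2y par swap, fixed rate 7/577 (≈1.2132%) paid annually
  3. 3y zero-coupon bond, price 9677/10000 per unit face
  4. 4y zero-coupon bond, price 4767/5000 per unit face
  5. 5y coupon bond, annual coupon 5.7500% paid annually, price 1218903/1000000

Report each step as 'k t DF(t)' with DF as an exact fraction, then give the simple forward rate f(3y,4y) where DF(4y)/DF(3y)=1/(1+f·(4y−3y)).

1 1 616/625
2 2 4881/5000
3 3 9677/10000
4 4 4767/5000
5 5 1883/2000
f(3y,4y) = ((9677/10000)/(4767/5000) − 1)/(1) = 143/9534 ≈ 1.4999%

step 1 [1y] swap r/1=9/616: DF=(1 − 9/616·(0))/(1+9/616) = 616/625 ≈ 0.985600
step 2 [2y] swap r/1=7/577: DF=(1 − 7/577·(0.985600))/(1+7/577) = 4881/5000 ≈ 0.976200
step 3 [3y] zero: DF = P = 9677/10000 ≈ 0.967700
step 4 [4y] zero: DF = P = 4767/5000 ≈ 0.953400
step 5 [5y] bond c/1=23/400: DF=(1218903/1000000 − 23/400·(0.985600+0.976200+0.967700+0.953400))/(1+23/400) = 1883/2000 ≈ 0.941500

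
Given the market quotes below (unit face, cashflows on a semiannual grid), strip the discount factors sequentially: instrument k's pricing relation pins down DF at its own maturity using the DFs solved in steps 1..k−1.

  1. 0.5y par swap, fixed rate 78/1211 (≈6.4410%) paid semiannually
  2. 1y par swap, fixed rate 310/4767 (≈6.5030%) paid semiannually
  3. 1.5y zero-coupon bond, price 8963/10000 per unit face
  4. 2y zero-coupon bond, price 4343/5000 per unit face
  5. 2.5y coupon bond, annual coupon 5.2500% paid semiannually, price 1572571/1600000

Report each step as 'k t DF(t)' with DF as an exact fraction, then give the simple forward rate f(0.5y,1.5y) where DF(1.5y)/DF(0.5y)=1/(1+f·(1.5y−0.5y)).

step 1 [0.5y] swap r/2=39/1211: DF=(1 − 39/1211·(0))/(1+39/1211) = 1211/1250 ≈ 0.968800
step 2 [1y] swap r/2=155/4767: DF=(1 − 155/4767·(0.968800))/(1+155/4767) = 469/500 ≈ 0.938000
step 3 [1.5y] zero: DF = P = 8963/10000 ≈ 0.896300
step 4 [2y] zero: DF = P = 4343/5000 ≈ 0.868600
step 5 [2.5y] bond c/2=21/800: DF=(1572571/1600000 − 21/800·(0.968800+0.938000+0.896300+0.868600))/(1+21/800) = 4319/5000 ≈ 0.863800

1 1/2 1211/1250
2 1 469/500
3 3/2 8963/10000
4 2 4343/5000
5 5/2 4319/5000
f(0.5y,1.5y) = ((1211/1250)/(8963/10000) − 1)/(1) = 725/8963 ≈ 8.0888%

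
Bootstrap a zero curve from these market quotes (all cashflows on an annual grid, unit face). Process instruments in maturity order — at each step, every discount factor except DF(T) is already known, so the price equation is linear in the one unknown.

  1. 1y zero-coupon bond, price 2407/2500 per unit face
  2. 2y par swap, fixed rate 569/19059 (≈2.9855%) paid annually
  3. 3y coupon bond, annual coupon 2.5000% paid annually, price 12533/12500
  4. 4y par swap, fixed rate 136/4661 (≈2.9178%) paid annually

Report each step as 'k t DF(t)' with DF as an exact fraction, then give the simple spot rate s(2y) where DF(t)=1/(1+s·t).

step 1 [1y] zero: DF = P = 2407/2500 ≈ 0.962800
step 2 [2y] swap r/1=569/19059: DF=(1 − 569/19059·(0.962800))/(1+569/19059) = 9431/10000 ≈ 0.943100
step 3 [3y] bond c/1=1/40: DF=(12533/12500 − 1/40·(0.962800+0.943100))/(1+1/40) = 9317/10000 ≈ 0.931700
step 4 [4y] swap r/1=136/4661: DF=(1 − 136/4661·(0.962800+0.943100+0.931700))/(1+136/4661) = 557/625 ≈ 0.891200

1 1 2407/2500
2 2 9431/10000
3 3 9317/10000
4 4 557/625
s(2y) = (1/(9431/10000) − 1)/(2) = 569/18862 ≈ 3.0166%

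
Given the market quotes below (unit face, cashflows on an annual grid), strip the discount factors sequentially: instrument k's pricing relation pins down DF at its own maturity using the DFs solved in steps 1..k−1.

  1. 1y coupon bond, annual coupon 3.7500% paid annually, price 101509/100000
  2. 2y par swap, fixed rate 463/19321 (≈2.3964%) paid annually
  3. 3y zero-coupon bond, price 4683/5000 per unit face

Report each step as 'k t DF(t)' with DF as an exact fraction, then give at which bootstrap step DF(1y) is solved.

1 1 1223/1250
2 2 9537/10000
3 3 4683/5000
DF(1y) is solved at step 1

step 1 [1y] bond c/1=3/80: DF=(101509/100000 − 3/80·(0))/(1+3/80) = 1223/1250 ≈ 0.978400
step 2 [2y] swap r/1=463/19321: DF=(1 − 463/19321·(0.978400))/(1+463/19321) = 9537/10000 ≈ 0.953700
step 3 [3y] zero: DF = P = 4683/5000 ≈ 0.936600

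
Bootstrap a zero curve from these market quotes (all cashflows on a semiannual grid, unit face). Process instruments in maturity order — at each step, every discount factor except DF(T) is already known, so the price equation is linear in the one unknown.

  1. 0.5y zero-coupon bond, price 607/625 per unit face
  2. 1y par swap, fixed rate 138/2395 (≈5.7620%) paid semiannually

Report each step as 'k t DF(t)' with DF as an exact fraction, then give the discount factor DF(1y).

step 1 [0.5y] zero: DF = P = 607/625 ≈ 0.971200
step 2 [1y] swap r/2=69/2395: DF=(1 − 69/2395·(0.971200))/(1+69/2395) = 1181/1250 ≈ 0.944800

1 1/2 607/625
2 1 1181/1250
DF(1y) = 1181/1250 ≈ 0.944800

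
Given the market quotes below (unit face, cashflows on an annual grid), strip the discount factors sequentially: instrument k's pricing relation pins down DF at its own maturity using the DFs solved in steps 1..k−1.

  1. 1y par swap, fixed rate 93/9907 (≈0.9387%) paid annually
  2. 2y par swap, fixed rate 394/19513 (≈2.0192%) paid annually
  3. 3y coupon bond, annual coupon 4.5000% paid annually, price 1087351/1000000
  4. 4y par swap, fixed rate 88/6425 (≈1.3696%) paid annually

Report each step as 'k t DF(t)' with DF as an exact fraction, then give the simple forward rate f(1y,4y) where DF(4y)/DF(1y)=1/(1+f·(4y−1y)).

step 1 [1y] swap r/1=93/9907: DF=(1 − 93/9907·(0))/(1+93/9907) = 9907/10000 ≈ 0.990700
step 2 [2y] swap r/1=394/19513: DF=(1 − 394/19513·(0.990700))/(1+394/19513) = 4803/5000 ≈ 0.960600
step 3 [3y] bond c/1=9/200: DF=(1087351/1000000 − 9/200·(0.990700+0.960600))/(1+9/200) = 1913/2000 ≈ 0.956500
step 4 [4y] swap r/1=88/6425: DF=(1 − 88/6425·(0.990700+0.960600+0.956500))/(1+88/6425) = 592/625 ≈ 0.947200

1 1 9907/10000
2 2 4803/5000
3 3 1913/2000
4 4 592/625
f(1y,4y) = ((9907/10000)/(592/625) − 1)/(3) = 145/9472 ≈ 1.5308%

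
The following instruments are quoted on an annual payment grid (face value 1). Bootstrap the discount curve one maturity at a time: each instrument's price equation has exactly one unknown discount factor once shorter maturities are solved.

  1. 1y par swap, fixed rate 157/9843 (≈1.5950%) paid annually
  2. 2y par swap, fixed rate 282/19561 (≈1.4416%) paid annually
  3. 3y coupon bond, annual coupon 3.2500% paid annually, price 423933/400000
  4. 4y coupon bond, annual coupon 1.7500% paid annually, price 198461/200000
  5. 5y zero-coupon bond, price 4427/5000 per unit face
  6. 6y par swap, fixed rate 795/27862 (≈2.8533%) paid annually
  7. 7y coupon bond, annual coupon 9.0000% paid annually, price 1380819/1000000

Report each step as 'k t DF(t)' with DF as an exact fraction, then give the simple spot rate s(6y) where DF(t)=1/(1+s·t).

1 1 9843/10000
2 2 4859/5000
3 3 9649/10000
4 4 37/40
5 5 4427/5000
6 6 841/1000
7 7 8067/10000
s(6y) = (1/(841/1000) − 1)/(6) = 53/1682 ≈ 3.1510%

step 1 [1y] swap r/1=157/9843: DF=(1 − 157/9843·(0))/(1+157/9843) = 9843/10000 ≈ 0.984300
step 2 [2y] swap r/1=282/19561: DF=(1 − 282/19561·(0.984300))/(1+282/19561) = 4859/5000 ≈ 0.971800
step 3 [3y] bond c/1=13/400: DF=(423933/400000 − 13/400·(0.984300+0.971800))/(1+13/400) = 9649/10000 ≈ 0.964900
step 4 [4y] bond c/1=7/400: DF=(198461/200000 − 7/400·(0.984300+0.971800+0.964900))/(1+7/400) = 37/40 ≈ 0.925000
step 5 [5y] zero: DF = P = 4427/5000 ≈ 0.885400
step 6 [6y] swap r/1=795/27862: DF=(1 − 795/27862·(0.984300+0.971800+0.964900+0.925000+0.885400))/(1+795/27862) = 841/1000 ≈ 0.841000
step 7 [7y] bond c/1=9/100: DF=(1380819/1000000 − 9/100·(0.984300+0.971800+0.964900+0.925000+0.885400+0.841000))/(1+9/100) = 8067/10000 ≈ 0.806700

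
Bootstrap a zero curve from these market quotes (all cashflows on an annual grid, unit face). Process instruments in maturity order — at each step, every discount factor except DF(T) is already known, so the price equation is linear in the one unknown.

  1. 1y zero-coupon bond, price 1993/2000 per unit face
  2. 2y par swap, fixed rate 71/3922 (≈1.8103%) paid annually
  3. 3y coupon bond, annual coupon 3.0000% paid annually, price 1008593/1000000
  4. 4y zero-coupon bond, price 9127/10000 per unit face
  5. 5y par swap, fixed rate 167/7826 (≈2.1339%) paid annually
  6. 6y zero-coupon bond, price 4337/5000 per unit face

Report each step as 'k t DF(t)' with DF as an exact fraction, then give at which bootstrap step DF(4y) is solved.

step 1 [1y] zero: DF = P = 1993/2000 ≈ 0.996500
step 2 [2y] swap r/1=71/3922: DF=(1 − 71/3922·(0.996500))/(1+71/3922) = 1929/2000 ≈ 0.964500
step 3 [3y] bond c/1=3/100: DF=(1008593/1000000 − 3/100·(0.996500+0.964500))/(1+3/100) = 9221/10000 ≈ 0.922100
step 4 [4y] zero: DF = P = 9127/10000 ≈ 0.912700
step 5 [5y] swap r/1=167/7826: DF=(1 − 167/7826·(0.996500+0.964500+0.922100+0.912700))/(1+167/7826) = 4499/5000 ≈ 0.899800
step 6 [6y] zero: DF = P = 4337/5000 ≈ 0.867400

1 1 1993/2000
2 2 1929/2000
3 3 9221/10000
4 4 9127/10000
5 5 4499/5000
6 6 4337/5000
DF(4y) is solved at step 4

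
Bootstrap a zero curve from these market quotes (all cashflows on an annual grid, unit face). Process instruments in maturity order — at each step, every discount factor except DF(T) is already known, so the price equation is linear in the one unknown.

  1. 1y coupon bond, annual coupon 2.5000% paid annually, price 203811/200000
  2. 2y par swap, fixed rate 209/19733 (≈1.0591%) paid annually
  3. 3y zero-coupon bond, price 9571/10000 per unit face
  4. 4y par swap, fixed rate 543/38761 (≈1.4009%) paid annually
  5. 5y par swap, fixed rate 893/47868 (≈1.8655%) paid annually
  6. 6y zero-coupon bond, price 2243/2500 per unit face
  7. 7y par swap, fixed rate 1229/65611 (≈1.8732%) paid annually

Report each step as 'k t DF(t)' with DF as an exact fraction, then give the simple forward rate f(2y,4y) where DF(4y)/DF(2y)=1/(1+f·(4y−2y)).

step 1 [1y] bond c/1=1/40: DF=(203811/200000 − 1/40·(0))/(1+1/40) = 4971/5000 ≈ 0.994200
step 2 [2y] swap r/1=209/19733: DF=(1 − 209/19733·(0.994200))/(1+209/19733) = 9791/10000 ≈ 0.979100
step 3 [3y] zero: DF = P = 9571/10000 ≈ 0.957100
step 4 [4y] swap r/1=543/38761: DF=(1 − 543/38761·(0.994200+0.979100+0.957100))/(1+543/38761) = 9457/10000 ≈ 0.945700
step 5 [5y] swap r/1=893/47868: DF=(1 − 893/47868·(0.994200+0.979100+0.957100+0.945700))/(1+893/47868) = 9107/10000 ≈ 0.910700
step 6 [6y] zero: DF = P = 2243/2500 ≈ 0.897200
step 7 [7y] swap r/1=1229/65611: DF=(1 − 1229/65611·(0.994200+0.979100+0.957100+0.945700+0.910700+0.897200))/(1+1229/65611) = 8771/10000 ≈ 0.877100

1 1 4971/5000
2 2 9791/10000
3 3 9571/10000
4 4 9457/10000
5 5 9107/10000
6 6 2243/2500
7 7 8771/10000
f(2y,4y) = ((9791/10000)/(9457/10000) − 1)/(2) = 167/9457 ≈ 1.7659%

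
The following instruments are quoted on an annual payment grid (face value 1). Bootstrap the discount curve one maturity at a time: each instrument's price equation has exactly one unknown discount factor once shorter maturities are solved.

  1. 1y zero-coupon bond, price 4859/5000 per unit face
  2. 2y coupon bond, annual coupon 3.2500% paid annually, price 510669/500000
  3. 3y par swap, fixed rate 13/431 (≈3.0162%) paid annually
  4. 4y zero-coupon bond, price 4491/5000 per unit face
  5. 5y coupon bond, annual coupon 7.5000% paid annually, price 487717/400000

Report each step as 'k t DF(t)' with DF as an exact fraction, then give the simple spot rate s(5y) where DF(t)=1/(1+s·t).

step 1 [1y] zero: DF = P = 4859/5000 ≈ 0.971800
step 2 [2y] bond c/1=13/400: DF=(510669/500000 − 13/400·(0.971800))/(1+13/400) = 4793/5000 ≈ 0.958600
step 3 [3y] swap r/1=13/431: DF=(1 − 13/431·(0.971800+0.958600))/(1+13/431) = 4571/5000 ≈ 0.914200
step 4 [4y] zero: DF = P = 4491/5000 ≈ 0.898200
step 5 [5y] bond c/1=3/40: DF=(487717/400000 − 3/40·(0.971800+0.958600+0.914200+0.898200))/(1+3/40) = 8731/10000 ≈ 0.873100

1 1 4859/5000
2 2 4793/5000
3 3 4571/5000
4 4 4491/5000
5 5 8731/10000
s(5y) = (1/(8731/10000) − 1)/(5) = 1269/43655 ≈ 2.9069%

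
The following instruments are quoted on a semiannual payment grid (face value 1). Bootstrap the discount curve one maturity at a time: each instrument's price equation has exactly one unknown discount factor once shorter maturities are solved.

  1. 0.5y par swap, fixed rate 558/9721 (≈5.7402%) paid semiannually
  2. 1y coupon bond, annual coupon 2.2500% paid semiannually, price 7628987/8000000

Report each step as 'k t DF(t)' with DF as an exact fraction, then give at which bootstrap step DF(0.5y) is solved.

step 1 [0.5y] swap r/2=279/9721: DF=(1 − 279/9721·(0))/(1+279/9721) = 9721/10000 ≈ 0.972100
step 2 [1y] bond c/2=9/800: DF=(7628987/8000000 − 9/800·(0.972100))/(1+9/800) = 4661/5000 ≈ 0.932200

1 1/2 9721/10000
2 1 4661/5000
DF(0.5y) is solved at step 1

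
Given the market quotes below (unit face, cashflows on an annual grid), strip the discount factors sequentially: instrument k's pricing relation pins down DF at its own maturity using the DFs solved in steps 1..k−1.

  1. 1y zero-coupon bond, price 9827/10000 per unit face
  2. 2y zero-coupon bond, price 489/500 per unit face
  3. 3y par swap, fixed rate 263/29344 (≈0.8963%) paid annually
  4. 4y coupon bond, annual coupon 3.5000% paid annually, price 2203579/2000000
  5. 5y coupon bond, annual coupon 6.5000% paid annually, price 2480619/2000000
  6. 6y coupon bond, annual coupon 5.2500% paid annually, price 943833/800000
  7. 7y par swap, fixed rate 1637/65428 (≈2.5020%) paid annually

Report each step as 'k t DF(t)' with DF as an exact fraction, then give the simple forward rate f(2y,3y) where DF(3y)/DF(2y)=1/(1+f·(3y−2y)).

step 1 [1y] zero: DF = P = 9827/10000 ≈ 0.982700
step 2 [2y] zero: DF = P = 489/500 ≈ 0.978000
step 3 [3y] swap r/1=263/29344: DF=(1 − 263/29344·(0.982700+0.978000))/(1+263/29344) = 9737/10000 ≈ 0.973700
step 4 [4y] bond c/1=7/200: DF=(2203579/2000000 − 7/200·(0.982700+0.978000+0.973700))/(1+7/200) = 9653/10000 ≈ 0.965300
step 5 [5y] bond c/1=13/200: DF=(2480619/2000000 − 13/200·(0.982700+0.978000+0.973700+0.965300))/(1+13/200) = 4633/5000 ≈ 0.926600
step 6 [6y] bond c/1=21/400: DF=(943833/800000 − 21/400·(0.982700+0.978000+0.973700+0.965300+0.926600))/(1+21/400) = 4401/5000 ≈ 0.880200
step 7 [7y] swap r/1=1637/65428: DF=(1 − 1637/65428·(0.982700+0.978000+0.973700+0.965300+0.926600+0.880200))/(1+1637/65428) = 8363/10000 ≈ 0.836300

1 1 9827/10000
2 2 489/500
3 3 9737/10000
4 4 9653/10000
5 5 4633/5000
6 6 4401/5000
7 7 8363/10000
f(2y,3y) = ((489/500)/(9737/10000) − 1)/(1) = 43/9737 ≈ 0.4416%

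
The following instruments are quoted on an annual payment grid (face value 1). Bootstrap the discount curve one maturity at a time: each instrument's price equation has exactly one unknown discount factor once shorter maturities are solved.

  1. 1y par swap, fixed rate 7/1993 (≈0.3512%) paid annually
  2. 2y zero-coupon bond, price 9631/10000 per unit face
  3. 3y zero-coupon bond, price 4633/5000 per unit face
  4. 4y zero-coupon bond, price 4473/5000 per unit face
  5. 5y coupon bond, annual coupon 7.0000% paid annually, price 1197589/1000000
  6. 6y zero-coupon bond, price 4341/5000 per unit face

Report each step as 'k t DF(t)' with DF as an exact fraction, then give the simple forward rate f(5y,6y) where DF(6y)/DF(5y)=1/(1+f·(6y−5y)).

step 1 [1y] swap r/1=7/1993: DF=(1 − 7/1993·(0))/(1+7/1993) = 1993/2000 ≈ 0.996500
step 2 [2y] zero: DF = P = 9631/10000 ≈ 0.963100
step 3 [3y] zero: DF = P = 4633/5000 ≈ 0.926600
step 4 [4y] zero: DF = P = 4473/5000 ≈ 0.894600
step 5 [5y] bond c/1=7/100: DF=(1197589/1000000 − 7/100·(0.996500+0.963100+0.926600+0.894600))/(1+7/100) = 8719/10000 ≈ 0.871900
step 6 [6y] zero: DF = P = 4341/5000 ≈ 0.868200

1 1 1993/2000
2 2 9631/10000
3 3 4633/5000
4 4 4473/5000
5 5 8719/10000
6 6 4341/5000
f(5y,6y) = ((8719/10000)/(4341/5000) − 1)/(1) = 37/8682 ≈ 0.4262%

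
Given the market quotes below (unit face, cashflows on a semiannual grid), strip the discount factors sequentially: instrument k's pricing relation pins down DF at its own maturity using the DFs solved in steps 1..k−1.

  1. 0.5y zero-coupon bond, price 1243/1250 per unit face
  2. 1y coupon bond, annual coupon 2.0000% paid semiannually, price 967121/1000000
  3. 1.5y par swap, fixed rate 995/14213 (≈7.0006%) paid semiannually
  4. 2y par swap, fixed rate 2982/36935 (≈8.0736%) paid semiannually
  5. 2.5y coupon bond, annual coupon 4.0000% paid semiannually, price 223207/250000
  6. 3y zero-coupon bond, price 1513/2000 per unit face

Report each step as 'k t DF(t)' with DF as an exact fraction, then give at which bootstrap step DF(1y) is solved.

step 1 [0.5y] zero: DF = P = 1243/1250 ≈ 0.994400
step 2 [1y] bond c/2=1/100: DF=(967121/1000000 − 1/100·(0.994400))/(1+1/100) = 9477/10000 ≈ 0.947700
step 3 [1.5y] swap r/2=995/28426: DF=(1 − 995/28426·(0.994400+0.947700))/(1+995/28426) = 1801/2000 ≈ 0.900500
step 4 [2y] swap r/2=1491/36935: DF=(1 − 1491/36935·(0.994400+0.947700+0.900500))/(1+1491/36935) = 8509/10000 ≈ 0.850900
step 5 [2.5y] bond c/2=1/50: DF=(223207/250000 − 1/50·(0.994400+0.947700+0.900500+0.850900))/(1+1/50) = 8029/10000 ≈ 0.802900
step 6 [3y] zero: DF = P = 1513/2000 ≈ 0.756500

1 1/2 1243/1250
2 1 9477/10000
3 3/2 1801/2000
4 2 8509/10000
5 5/2 8029/10000
6 3 1513/2000
DF(1y) is solved at step 2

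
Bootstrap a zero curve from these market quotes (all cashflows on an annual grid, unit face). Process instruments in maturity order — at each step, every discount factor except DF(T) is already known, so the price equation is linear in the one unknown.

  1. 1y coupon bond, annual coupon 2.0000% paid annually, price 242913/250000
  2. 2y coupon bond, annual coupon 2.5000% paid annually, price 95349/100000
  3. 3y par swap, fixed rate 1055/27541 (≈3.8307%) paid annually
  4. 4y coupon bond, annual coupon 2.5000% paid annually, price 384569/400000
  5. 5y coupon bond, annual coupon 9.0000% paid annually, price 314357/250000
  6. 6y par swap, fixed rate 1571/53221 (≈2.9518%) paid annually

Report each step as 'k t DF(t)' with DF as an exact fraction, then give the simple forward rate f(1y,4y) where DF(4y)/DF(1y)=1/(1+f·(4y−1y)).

step 1 [1y] bond c/1=1/50: DF=(242913/250000 − 1/50·(0))/(1+1/50) = 4763/5000 ≈ 0.952600
step 2 [2y] bond c/1=1/40: DF=(95349/100000 − 1/40·(0.952600))/(1+1/40) = 907/1000 ≈ 0.907000
step 3 [3y] swap r/1=1055/27541: DF=(1 − 1055/27541·(0.952600+0.907000))/(1+1055/27541) = 1789/2000 ≈ 0.894500
step 4 [4y] bond c/1=1/40: DF=(384569/400000 − 1/40·(0.952600+0.907000+0.894500))/(1+1/40) = 2177/2500 ≈ 0.870800
step 5 [5y] bond c/1=9/100: DF=(314357/250000 − 9/100·(0.952600+0.907000+0.894500+0.870800))/(1+9/100) = 8543/10000 ≈ 0.854300
step 6 [6y] swap r/1=1571/53221: DF=(1 − 1571/53221·(0.952600+0.907000+0.894500+0.870800+0.854300))/(1+1571/53221) = 8429/10000 ≈ 0.842900

1 1 4763/5000
2 2 907/1000
3 3 1789/2000
4 4 2177/2500
5 5 8543/10000
6 6 8429/10000
f(1y,4y) = ((4763/5000)/(2177/2500) − 1)/(3) = 409/13062 ≈ 3.1312%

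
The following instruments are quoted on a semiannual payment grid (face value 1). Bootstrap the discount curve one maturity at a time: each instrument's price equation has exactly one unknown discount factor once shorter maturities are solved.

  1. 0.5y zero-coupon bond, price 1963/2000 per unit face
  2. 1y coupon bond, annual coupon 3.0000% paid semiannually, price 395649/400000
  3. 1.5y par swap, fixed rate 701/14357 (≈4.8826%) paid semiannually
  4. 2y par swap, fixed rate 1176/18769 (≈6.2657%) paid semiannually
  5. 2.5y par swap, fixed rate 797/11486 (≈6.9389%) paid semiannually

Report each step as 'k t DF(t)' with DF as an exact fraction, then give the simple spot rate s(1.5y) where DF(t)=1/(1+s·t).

1 1/2 1963/2000
2 1 24/25
3 3/2 9299/10000
4 2 1103/1250
5 5/2 4203/5000
s(1.5y) = (1/(9299/10000) − 1)/(3/2) = 1402/27897 ≈ 5.0256%

step 1 [0.5y] zero: DF = P = 1963/2000 ≈ 0.981500
step 2 [1y] bond c/2=3/200: DF=(395649/400000 − 3/200·(0.981500))/(1+3/200) = 24/25 ≈ 0.960000
step 3 [1.5y] swap r/2=701/28714: DF=(1 − 701/28714·(0.981500+0.960000))/(1+701/28714) = 9299/10000 ≈ 0.929900
step 4 [2y] swap r/2=588/18769: DF=(1 − 588/18769·(0.981500+0.960000+0.929900))/(1+588/18769) = 1103/1250 ≈ 0.882400
step 5 [2.5y] swap r/2=797/22972: DF=(1 − 797/22972·(0.981500+0.960000+0.929900+0.882400))/(1+797/22972) = 4203/5000 ≈ 0.840600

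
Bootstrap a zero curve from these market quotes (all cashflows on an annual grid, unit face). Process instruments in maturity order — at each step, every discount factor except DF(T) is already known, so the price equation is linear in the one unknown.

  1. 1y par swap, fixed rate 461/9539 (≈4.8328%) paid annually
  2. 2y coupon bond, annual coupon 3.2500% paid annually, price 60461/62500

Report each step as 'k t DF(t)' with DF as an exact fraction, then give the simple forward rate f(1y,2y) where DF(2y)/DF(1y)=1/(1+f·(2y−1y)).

1 1 9539/10000
2 2 9069/10000
f(1y,2y) = ((9539/10000)/(9069/10000) − 1)/(1) = 470/9069 ≈ 5.1825%

step 1 [1y] swap r/1=461/9539: DF=(1 − 461/9539·(0))/(1+461/9539) = 9539/10000 ≈ 0.953900
step 2 [2y] bond c/1=13/400: DF=(60461/62500 − 13/400·(0.953900))/(1+13/400) = 9069/10000 ≈ 0.906900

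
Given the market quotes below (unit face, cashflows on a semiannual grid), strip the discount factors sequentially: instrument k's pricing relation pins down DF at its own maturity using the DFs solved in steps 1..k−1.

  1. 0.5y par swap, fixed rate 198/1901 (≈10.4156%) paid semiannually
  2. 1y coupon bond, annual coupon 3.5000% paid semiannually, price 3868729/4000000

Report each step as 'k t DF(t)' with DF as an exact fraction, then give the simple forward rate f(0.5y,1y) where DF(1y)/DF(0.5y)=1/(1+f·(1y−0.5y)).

1 1/2 1901/2000
2 1 4671/5000
f(0.5y,1y) = ((1901/2000)/(4671/5000) − 1)/(1/2) = 163/4671 ≈ 3.4896%

step 1 [0.5y] swap r/2=99/1901: DF=(1 − 99/1901·(0))/(1+99/1901) = 1901/2000 ≈ 0.950500
step 2 [1y] bond c/2=7/400: DF=(3868729/4000000 − 7/400·(0.950500))/(1+7/400) = 4671/5000 ≈ 0.934200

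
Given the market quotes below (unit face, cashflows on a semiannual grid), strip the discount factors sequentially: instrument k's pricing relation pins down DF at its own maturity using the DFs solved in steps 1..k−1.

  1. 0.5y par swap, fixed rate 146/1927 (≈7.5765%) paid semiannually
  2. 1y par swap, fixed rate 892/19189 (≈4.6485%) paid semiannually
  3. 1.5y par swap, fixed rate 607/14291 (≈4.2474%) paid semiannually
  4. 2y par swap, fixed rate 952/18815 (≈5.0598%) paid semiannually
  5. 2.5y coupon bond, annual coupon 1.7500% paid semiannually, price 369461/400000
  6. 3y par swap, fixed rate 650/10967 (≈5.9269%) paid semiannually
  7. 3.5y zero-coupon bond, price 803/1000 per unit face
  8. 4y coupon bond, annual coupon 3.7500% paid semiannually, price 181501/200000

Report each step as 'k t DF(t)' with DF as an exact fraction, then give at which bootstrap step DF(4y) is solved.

1 1/2 1927/2000
2 1 4777/5000
3 3/2 9393/10000
4 2 1131/1250
5 5/2 883/1000
6 3 67/80
7 7/2 803/1000
8 4 7751/10000
DF(4y) is solved at step 8

step 1 [0.5y] swap r/2=73/1927: DF=(1 − 73/1927·(0))/(1+73/1927) = 1927/2000 ≈ 0.963500
step 2 [1y] swap r/2=446/19189: DF=(1 − 446/19189·(0.963500))/(1+446/19189) = 4777/5000 ≈ 0.955400
step 3 [1.5y] swap r/2=607/28582: DF=(1 − 607/28582·(0.963500+0.955400))/(1+607/28582) = 9393/10000 ≈ 0.939300
step 4 [2y] swap r/2=476/18815: DF=(1 − 476/18815·(0.963500+0.955400+0.939300))/(1+476/18815) = 1131/1250 ≈ 0.904800
step 5 [2.5y] bond c/2=7/800: DF=(369461/400000 − 7/800·(0.963500+0.955400+0.939300+0.904800))/(1+7/800) = 883/1000 ≈ 0.883000
step 6 [3y] swap r/2=325/10967: DF=(1 − 325/10967·(0.963500+0.955400+0.939300+0.904800+0.883000))/(1+325/10967) = 67/80 ≈ 0.837500
step 7 [3.5y] zero: DF = P = 803/1000 ≈ 0.803000
step 8 [4y] bond c/2=3/160: DF=(181501/200000 − 3/160·(0.963500+0.955400+0.939300+0.904800+0.883000+0.837500+0.803000))/(1+3/160) = 7751/10000 ≈ 0.775100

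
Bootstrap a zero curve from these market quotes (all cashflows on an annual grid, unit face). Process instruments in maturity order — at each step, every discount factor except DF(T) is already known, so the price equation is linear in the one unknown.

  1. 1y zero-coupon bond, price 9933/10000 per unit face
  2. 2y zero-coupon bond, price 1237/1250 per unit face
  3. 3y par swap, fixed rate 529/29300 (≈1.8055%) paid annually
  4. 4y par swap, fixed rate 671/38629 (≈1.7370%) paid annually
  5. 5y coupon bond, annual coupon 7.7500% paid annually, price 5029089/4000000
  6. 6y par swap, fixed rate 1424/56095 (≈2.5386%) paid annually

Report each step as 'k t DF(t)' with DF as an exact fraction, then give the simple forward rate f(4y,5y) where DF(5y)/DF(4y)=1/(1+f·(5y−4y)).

1 1 9933/10000
2 2 1237/1250
3 3 9471/10000
4 4 9329/10000
5 5 889/1000
6 6 536/625
f(4y,5y) = ((9329/10000)/(889/1000) − 1)/(1) = 439/8890 ≈ 4.9381%

step 1 [1y] zero: DF = P = 9933/10000 ≈ 0.993300
step 2 [2y] zero: DF = P = 1237/1250 ≈ 0.989600
step 3 [3y] swap r/1=529/29300: DF=(1 − 529/29300·(0.993300+0.989600))/(1+529/29300) = 9471/10000 ≈ 0.947100
step 4 [4y] swap r/1=671/38629: DF=(1 − 671/38629·(0.993300+0.989600+0.947100))/(1+671/38629) = 9329/10000 ≈ 0.932900
step 5 [5y] bond c/1=31/400: DF=(5029089/4000000 − 31/400·(0.993300+0.989600+0.947100+0.932900))/(1+31/400) = 889/1000 ≈ 0.889000
step 6 [6y] swap r/1=1424/56095: DF=(1 − 1424/56095·(0.993300+0.989600+0.947100+0.932900+0.889000))/(1+1424/56095) = 536/625 ≈ 0.857600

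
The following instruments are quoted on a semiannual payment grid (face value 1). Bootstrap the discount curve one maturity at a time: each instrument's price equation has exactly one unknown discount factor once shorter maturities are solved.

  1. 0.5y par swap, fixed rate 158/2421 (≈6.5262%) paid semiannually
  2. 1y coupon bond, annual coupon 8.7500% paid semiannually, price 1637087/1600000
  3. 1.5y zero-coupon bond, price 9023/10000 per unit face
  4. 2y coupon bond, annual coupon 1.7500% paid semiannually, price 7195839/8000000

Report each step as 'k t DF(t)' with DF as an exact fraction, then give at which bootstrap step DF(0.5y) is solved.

1 1/2 2421/2500
2 1 9397/10000
3 3/2 9023/10000
4 2 8673/10000
DF(0.5y) is solved at step 1

step 1 [0.5y] swap r/2=79/2421: DF=(1 − 79/2421·(0))/(1+79/2421) = 2421/2500 ≈ 0.968400
step 2 [1y] bond c/2=7/160: DF=(1637087/1600000 − 7/160·(0.968400))/(1+7/160) = 9397/10000 ≈ 0.939700
step 3 [1.5y] zero: DF = P = 9023/10000 ≈ 0.902300
step 4 [2y] bond c/2=7/800: DF=(7195839/8000000 − 7/800·(0.968400+0.939700+0.902300))/(1+7/800) = 8673/10000 ≈ 0.867300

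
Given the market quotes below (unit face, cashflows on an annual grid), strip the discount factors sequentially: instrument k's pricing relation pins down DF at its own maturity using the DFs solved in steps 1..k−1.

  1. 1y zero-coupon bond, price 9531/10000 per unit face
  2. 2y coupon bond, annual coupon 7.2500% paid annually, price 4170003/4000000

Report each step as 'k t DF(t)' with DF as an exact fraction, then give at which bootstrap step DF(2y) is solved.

step 1 [1y] zero: DF = P = 9531/10000 ≈ 0.953100
step 2 [2y] bond c/1=29/400: DF=(4170003/4000000 − 29/400·(0.953100))/(1+29/400) = 2269/2500 ≈ 0.907600

1 1 9531/10000
2 2 2269/2500
DF(2y) is solved at step 2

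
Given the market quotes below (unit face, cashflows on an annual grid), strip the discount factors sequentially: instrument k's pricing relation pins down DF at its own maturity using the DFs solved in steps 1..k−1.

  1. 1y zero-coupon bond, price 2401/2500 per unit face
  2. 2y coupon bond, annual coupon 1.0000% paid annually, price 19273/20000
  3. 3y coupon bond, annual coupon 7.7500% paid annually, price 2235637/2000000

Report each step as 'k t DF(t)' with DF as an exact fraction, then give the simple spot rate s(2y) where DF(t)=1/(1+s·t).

step 1 [1y] zero: DF = P = 2401/2500 ≈ 0.960400
step 2 [2y] bond c/1=1/100: DF=(19273/20000 − 1/100·(0.960400))/(1+1/100) = 4723/5000 ≈ 0.944600
step 3 [3y] bond c/1=31/400: DF=(2235637/2000000 − 31/400·(0.960400+0.944600))/(1+31/400) = 2251/2500 ≈ 0.900400

1 1 2401/2500
2 2 4723/5000
3 3 2251/2500
s(2y) = (1/(4723/5000) − 1)/(2) = 277/9446 ≈ 2.9325%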